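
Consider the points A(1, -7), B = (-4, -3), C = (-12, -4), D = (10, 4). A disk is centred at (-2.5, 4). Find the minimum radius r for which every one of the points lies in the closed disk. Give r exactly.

12.5

The required radius is the distance from (-2.5, 4) to the farthest point.
Squared distances: 133.25, 51.25, 154.25, 156.25.
Maximum is 156.25, attained at D.
r = √(156.25) = 12.5.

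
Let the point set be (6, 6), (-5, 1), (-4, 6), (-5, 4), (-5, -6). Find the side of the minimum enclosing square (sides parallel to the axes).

12

The bounding box has width 11 and height 12.
An axis-aligned square enclosing the set must have side ≥ max(width, height).
So the minimum side is max(11, 12) = 12.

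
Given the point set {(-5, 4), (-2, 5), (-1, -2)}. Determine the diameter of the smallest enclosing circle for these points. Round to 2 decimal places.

Call the three points A, B, C in the order given.
Side lengths²: AB² = 10, AC² = 52, BC² = 50.
Since AC² = 52 < 50 + 10 = 60, the triangle is acute, so the smallest enclosing circle is the circumcircle.
Circumcentre = (-27/11, 15/11), r² = 1625/121.
Diameter = 2r = 2√(1625/121) ≈ 7.33.

7.33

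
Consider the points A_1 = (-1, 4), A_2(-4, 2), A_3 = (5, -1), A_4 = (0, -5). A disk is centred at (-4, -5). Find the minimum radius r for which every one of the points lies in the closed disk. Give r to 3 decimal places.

9.849

The required radius is the distance from (-4, -5) to the farthest point.
Squared distances: 90, 49, 97, 16.
Maximum is 97, attained at A_3.
r = √97 ≈ 9.849.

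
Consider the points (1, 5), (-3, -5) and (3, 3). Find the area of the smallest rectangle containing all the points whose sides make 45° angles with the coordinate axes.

In coordinates u = x + y, v = x − y the rectangle is axis-aligned; the map (x,y)→(u,v) scales areas by 2.
u-values: 6, -8, 6; range = 6 − (-8) = 14.
v-values: -4, 2, 0; range = 2 − (-4) = 6.
Area = (14 × 6) / 2 = 42.

42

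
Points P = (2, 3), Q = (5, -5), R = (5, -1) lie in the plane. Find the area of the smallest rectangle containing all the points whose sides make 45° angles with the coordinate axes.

In coordinates u = x + y, v = x − y the rectangle is axis-aligned; the map (x,y)→(u,v) scales areas by 2.
u-values: 5, 0, 4; range = 5 − 0 = 5.
v-values: -1, 10, 6; range = 10 − (-1) = 11.
Area = (5 × 11) / 2 = 27.5.

27.5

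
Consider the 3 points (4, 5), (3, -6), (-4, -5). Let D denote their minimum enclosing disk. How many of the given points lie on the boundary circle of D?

Call the three points A, B, C in the order given.
Side lengths²: AB² = 122, AC² = 164, BC² = 50.
Since AC² = 164 < 122 + 50 = 172, the triangle is acute, so the smallest enclosing circle is the circumcircle.
Circumcentre = (10/39, -8/39), r² = 62525/1521.
The points at distance exactly r from the centre are (4, 5), (3, -6), (-4, -5) — 3 points.

3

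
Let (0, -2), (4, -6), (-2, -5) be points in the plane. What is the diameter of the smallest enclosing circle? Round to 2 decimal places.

6.20

Call the three points A, B, C in the order given.
Side lengths²: AB² = 32, AC² = 13, BC² = 37.
Since BC² = 37 < 32 + 13 = 45, the triangle is acute, so the smallest enclosing circle is the circumcircle.
Circumcentre = (1.1, -4.9), r² = 9.62.
Diameter = 2r = 2√(9.62) ≈ 6.20.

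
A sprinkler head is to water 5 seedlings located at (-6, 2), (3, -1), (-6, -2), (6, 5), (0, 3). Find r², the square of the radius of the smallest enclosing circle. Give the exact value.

By Welzl's lemma the MEC is supported by two points (diametrically opposite) or three points (on a circumcircle).
The farthest pair is (-6, -2)–(6, 5) with squared distance 193. The circle on this segment as diameter has centre (0, 1.5) and r² = 193/4 = 48.25.
Check (-6, 2): distance² to centre = 36.25 ≤ 48.25, so it lies inside.
All remaining points lie in this disk, and no smaller disk contains both endpoints, so this is the minimum enclosing circle.

48.25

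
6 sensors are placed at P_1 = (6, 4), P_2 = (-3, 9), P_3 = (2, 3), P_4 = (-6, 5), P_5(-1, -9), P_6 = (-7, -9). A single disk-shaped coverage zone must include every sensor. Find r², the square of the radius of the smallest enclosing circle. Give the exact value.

4505/49

By Welzl's lemma the MEC is supported by two points (diametrically opposite) or three points (on a circumcircle).
The minimum enclosing circle is determined by three boundary points: P_1, P_2, P_6.
Their circumcentre is (-17/7, -4/7) with r² = 4505/49.
The farthest remaining point P_5 is at distance² 3581/49 ≤ 4505/49.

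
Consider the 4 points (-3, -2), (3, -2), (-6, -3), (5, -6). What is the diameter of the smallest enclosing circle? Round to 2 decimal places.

11.40

The minimum enclosing circle of a finite set is fixed by two of the points (as a diameter) or three (as a circumcircle).
The farthest pair is (-6, -3)–(5, -6) with squared distance 130. The circle on this segment as diameter has centre (-0.5, -4.5) and r² = 130/4 = 32.5.
Check (-3, -2): distance² to centre = 12.5 ≤ 32.5, so it lies inside.
All remaining points lie in this disk, and no smaller disk contains both endpoints, so this is the minimum enclosing circle.
Diameter = 2r = 2√(32.5) ≈ 11.40.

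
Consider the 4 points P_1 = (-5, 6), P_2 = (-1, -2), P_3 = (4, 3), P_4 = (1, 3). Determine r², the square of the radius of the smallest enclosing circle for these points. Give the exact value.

A smallest enclosing disk is always determined by at most three of the input points on its boundary.
The minimum enclosing circle is determined by three boundary points: P_1, P_2, P_3.
Their circumcentre is (-1, 3) with r² = 25.
The farthest remaining point P_4 is at distance² 4 ≤ 25.

25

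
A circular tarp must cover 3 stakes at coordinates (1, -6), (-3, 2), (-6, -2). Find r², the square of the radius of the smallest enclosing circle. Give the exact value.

Call the three points A, B, C in the order given.
Side lengths²: AB² = 80, AC² = 65, BC² = 25.
Since AB² = 80 < 65 + 25 = 90, the triangle is acute, so the smallest enclosing circle is the circumcircle.
Circumcentre = (-1.5, -2.25), r² = 20.3125.

20.3125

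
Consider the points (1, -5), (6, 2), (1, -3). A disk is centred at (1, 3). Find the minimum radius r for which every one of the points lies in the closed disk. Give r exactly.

8

The required radius is the distance from (1, 3) to the farthest point.
Squared distances: 64, 26, 36.
Maximum is 64, attained at (1, -5).
r = √64 = 8.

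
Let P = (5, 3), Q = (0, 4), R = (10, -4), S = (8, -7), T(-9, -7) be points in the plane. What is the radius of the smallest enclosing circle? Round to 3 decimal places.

9.618

The farthest pair is R–T with squared distance 370. The circle on this segment as diameter has centre (0.5, -5.5) and r² = 370/4 = 92.5.
Check P: distance² to centre = 92.5 ≤ 92.5, so it lies inside.
All remaining points lie in this disk, and no smaller disk contains both endpoints, so this is the minimum enclosing circle.
r = √(92.5) ≈ 9.618.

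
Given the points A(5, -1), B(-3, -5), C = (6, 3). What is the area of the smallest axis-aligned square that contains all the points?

The bounding box has width 9 and height 8.
An axis-aligned square enclosing the set must have side ≥ max(width, height).
So the minimum side is max(9, 8) = 9.
Area = 9² = 81.

81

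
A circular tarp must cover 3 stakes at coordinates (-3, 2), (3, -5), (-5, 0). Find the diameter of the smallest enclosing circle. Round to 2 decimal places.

Call the three points A, B, C in the order given.
Side lengths²: AB² = 85, AC² = 8, BC² = 89.
Since BC² = 89 < 85 + 8 = 93, the triangle is acute, so the smallest enclosing circle is the circumcircle.
Circumcentre = (-21/26, -57/26), r² = 7565/338.
Diameter = 2r = 2√(7565/338) ≈ 9.46.

9.46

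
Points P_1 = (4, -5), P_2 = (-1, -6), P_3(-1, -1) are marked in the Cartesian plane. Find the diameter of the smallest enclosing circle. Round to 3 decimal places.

6.530

Side lengths²: P_1P_2² = 26, P_1P_3² = 41, P_2P_3² = 25.
Since P_1P_3² = 41 < 26 + 25 = 51, the triangle is acute, so the smallest enclosing circle is the circumcircle.
Circumcentre = (1.1, -3.5), r² = 10.66.
Diameter = 2r = 2√(10.66) ≈ 6.530.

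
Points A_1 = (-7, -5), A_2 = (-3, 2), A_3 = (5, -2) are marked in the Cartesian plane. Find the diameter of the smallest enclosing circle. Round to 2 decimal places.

Side lengths²: A_1A_2² = 65, A_1A_3² = 153, A_2A_3² = 80.
Since A_1A_3² = 153 ≥ 80 + 65 = 145, the angle opposite A_1A_3 is not acute, so the smallest enclosing circle has A_1A_3 as diameter.
Centre = midpoint of A_1A_3 = (-1, -3.5), r² = 153/4 = 38.25.
Diameter = 2r = 2√(38.25) ≈ 12.37.

12.37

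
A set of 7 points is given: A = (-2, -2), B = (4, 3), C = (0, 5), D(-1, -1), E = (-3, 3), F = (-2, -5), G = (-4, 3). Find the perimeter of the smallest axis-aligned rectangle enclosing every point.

36

Width = max x − min x = 4 − (-4) = 8.
Height = max y − min y = 5 − (-5) = 10.
Perimeter = 2(8 + 10) = 36.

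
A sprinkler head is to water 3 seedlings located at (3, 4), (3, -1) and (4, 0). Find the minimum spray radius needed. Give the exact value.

Call the three points A, B, C in the order given.
Side lengths²: AB² = 25, AC² = 17, BC² = 2.
Since AB² = 25 ≥ 17 + 2 = 19, the angle opposite AB is not acute, so the smallest enclosing circle has AB as diameter.
Centre = midpoint of AB = (3, 1.5), r² = 25/4 = 6.25.
r = √(6.25) = 2.5.

2.5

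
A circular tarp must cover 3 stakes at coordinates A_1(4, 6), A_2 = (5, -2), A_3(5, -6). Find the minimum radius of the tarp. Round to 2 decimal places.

6.02

Side lengths²: A_1A_2² = 65, A_1A_3² = 145, A_2A_3² = 16.
Since A_1A_3² = 145 ≥ 65 + 16 = 81, the angle opposite A_1A_3 is not acute, so the smallest enclosing circle has A_1A_3 as diameter.
Centre = midpoint of A_1A_3 = (4.5, 0), r² = 145/4 = 36.25.
r = √(36.25) ≈ 6.02.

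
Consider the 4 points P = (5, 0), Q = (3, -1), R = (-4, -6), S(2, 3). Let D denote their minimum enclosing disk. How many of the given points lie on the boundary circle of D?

3

The minimum enclosing circle is determined by three boundary points: P, R, S.
Their circumcentre is (-0.1, -2.1) with r² = 30.42.
The farthest remaining point Q is at distance² 10.82 ≤ 30.42.
The points at distance exactly r from the centre are P, R, S — 3 points.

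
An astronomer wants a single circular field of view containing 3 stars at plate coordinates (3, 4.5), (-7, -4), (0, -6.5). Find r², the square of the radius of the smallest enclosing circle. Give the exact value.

Call the three points A, B, C in the order given.
Side lengths²: AB² = 172.25, AC² = 130, BC² = 55.25.
Since AB² = 172.25 < 130 + 55.25 = 185.25, the triangle is acute, so the smallest enclosing circle is the circumcircle.
Circumcentre = (-87/52, -7/52), r² = 4505/104.

4505/104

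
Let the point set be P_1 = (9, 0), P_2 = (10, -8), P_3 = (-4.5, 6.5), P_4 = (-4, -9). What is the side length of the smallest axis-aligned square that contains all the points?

15.5

The bounding box has width 14.5 and height 15.5.
An axis-aligned square enclosing the set must have side ≥ max(width, height).
So the minimum side is max(14.5, 15.5) = 15.5.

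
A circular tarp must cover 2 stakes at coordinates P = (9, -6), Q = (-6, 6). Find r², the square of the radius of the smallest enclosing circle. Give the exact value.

The smallest circle enclosing two points has them as diameter endpoints.
Centre = midpoint = (1.5, 0); r² = |PQ|²/4 = 369/4 = 92.25.

92.25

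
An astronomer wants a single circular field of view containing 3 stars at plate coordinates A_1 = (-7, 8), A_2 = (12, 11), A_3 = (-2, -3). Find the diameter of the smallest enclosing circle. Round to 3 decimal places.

20.543

Side lengths²: A_1A_2² = 370, A_1A_3² = 146, A_2A_3² = 392.
Since A_2A_3² = 392 < 370 + 146 = 516, the triangle is acute, so the smallest enclosing circle is the circumcircle.
Circumcentre = (3.0625, 5.9375), r² = 105.5078125.
Diameter = 2r = 2√(105.5078125) ≈ 20.543.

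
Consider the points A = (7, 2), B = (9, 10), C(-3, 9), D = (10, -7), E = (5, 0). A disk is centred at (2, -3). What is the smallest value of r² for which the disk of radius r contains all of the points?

218

The required radius is the distance from (2, -3) to the farthest point.
Squared distances: 50, 218, 169, 80, 18.
Maximum is 218, attained at B.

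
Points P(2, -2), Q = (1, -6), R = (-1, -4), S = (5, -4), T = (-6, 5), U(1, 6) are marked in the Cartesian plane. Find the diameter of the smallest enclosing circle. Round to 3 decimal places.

14.213

The farthest pair is S–T with squared distance 202. The circle on this segment as diameter has centre (-0.5, 0.5) and r² = 202/4 = 50.5.
Check P: distance² to centre = 12.5 ≤ 50.5, so it lies inside.
All remaining points lie in this disk, and no smaller disk contains both endpoints, so this is the minimum enclosing circle.
Diameter = 2r = 2√(50.5) ≈ 14.213.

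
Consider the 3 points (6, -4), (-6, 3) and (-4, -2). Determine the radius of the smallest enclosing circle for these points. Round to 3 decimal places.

Call the three points A, B, C in the order given.
Side lengths²: AB² = 193, AC² = 104, BC² = 29.
Since AB² = 193 ≥ 104 + 29 = 133, the angle opposite AB is not acute, so the smallest enclosing circle has AB as diameter.
Centre = midpoint of AB = (0, -0.5), r² = 193/4 = 48.25.
r = √(48.25) ≈ 6.946.

6.946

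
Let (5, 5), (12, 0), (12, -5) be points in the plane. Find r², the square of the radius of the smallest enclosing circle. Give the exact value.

37.25

Call the three points A, B, C in the order given.
Side lengths²: AB² = 74, AC² = 149, BC² = 25.
Since AC² = 149 ≥ 74 + 25 = 99, the angle opposite AC is not acute, so the smallest enclosing circle has AC as diameter.
Centre = midpoint of AC = (8.5, 0), r² = 149/4 = 37.25.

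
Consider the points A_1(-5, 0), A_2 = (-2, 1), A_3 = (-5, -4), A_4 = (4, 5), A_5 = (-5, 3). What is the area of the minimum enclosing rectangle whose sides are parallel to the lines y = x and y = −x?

In coordinates u = x + y, v = x − y the rectangle is axis-aligned; the map (x,y)→(u,v) scales areas by 2.
u-values: -5, -1, -9, 9, -2; range = 9 − (-9) = 18.
v-values: -5, -3, -1, -1, -8; range = -1 − (-8) = 7.
Area = (18 × 7) / 2 = 63.

63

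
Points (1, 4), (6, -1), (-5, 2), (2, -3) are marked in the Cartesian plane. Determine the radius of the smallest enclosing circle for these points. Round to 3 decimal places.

A smallest enclosing disk is always determined by at most three of the input points on its boundary.
The farthest pair is (6, -1)–(-5, 2) with squared distance 130. The circle on this segment as diameter has centre (0.5, 0.5) and r² = 130/4 = 32.5.
Check (1, 4): distance² to centre = 12.5 ≤ 32.5, so it lies inside.
All remaining points lie in this disk, and no smaller disk contains both endpoints, so this is the minimum enclosing circle.
r = √(32.5) ≈ 5.701.

5.701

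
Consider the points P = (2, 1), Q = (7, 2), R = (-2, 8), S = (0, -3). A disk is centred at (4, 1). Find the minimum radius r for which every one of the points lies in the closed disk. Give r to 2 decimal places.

9.22

The required radius is the distance from (4, 1) to the farthest point.
Squared distances: 4, 10, 85, 32.
Maximum is 85, attained at R.
r = √85 ≈ 9.22.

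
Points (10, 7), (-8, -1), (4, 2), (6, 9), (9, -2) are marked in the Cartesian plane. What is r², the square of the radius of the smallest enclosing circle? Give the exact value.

97

A smallest enclosing disk is always determined by at most three of the input points on its boundary.
The farthest pair is (10, 7)–(-8, -1) with squared distance 388. The circle on this segment as diameter has centre (1, 3) and r² = 388/4 = 97.
Check (4, 2): distance² to centre = 10 ≤ 97, so it lies inside.
All remaining points lie in this disk, and no smaller disk contains both endpoints, so this is the minimum enclosing circle.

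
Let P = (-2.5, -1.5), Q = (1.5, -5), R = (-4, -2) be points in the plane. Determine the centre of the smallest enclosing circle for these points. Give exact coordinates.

Side lengths²: PQ² = 28.25, PR² = 2.5, QR² = 39.25.
Since QR² = 39.25 ≥ 28.25 + 2.5 = 30.75, the angle opposite QR is not acute, so the smallest enclosing circle has QR as diameter.
Centre = midpoint of QR = (-1.25, -3.5), r² = 39.25/4 = 9.8125.
Centre = (-1.25, -3.5).

(-1.25, -3.5)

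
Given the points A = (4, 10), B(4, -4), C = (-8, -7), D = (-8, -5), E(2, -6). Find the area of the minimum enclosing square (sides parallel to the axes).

289

The bounding box has width 12 and height 17.
An axis-aligned square enclosing the set must have side ≥ max(width, height).
So the minimum side is max(12, 17) = 17.
Area = 17² = 289.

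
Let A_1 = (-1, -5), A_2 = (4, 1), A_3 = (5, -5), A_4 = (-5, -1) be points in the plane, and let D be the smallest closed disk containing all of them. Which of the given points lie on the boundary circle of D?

A_2, A_3, A_4

The minimum enclosing circle is determined by three boundary points: A_2, A_3, A_4.
Their circumcentre is (3/28, -153/56) with r² = 91205/3136.
The farthest remaining point A_1 is at distance² 19973/3136 ≤ 91205/3136.
The points at distance exactly r from the centre are A_2, A_3, A_4 — 3 points.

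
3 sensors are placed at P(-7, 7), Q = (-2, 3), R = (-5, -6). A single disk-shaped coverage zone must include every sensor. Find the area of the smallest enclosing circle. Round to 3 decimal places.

135.874

Side lengths²: PQ² = 41, PR² = 173, QR² = 90.
Since PR² = 173 ≥ 90 + 41 = 131, the angle opposite PR is not acute, so the smallest enclosing circle has PR as diameter.
Centre = midpoint of PR = (-6, 0.5), r² = 173/4 = 43.25.
Area = π·r² = π·43.25 ≈ 135.874.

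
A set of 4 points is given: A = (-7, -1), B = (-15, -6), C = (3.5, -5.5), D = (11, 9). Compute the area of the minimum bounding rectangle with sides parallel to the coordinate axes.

390

x ranges over [-15, 11], width 26.
y ranges over [-6, 9], height 15.
Area = 26 × 15 = 390.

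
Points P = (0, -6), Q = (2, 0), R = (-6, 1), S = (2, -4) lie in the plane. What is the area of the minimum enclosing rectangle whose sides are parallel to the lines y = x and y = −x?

52

In coordinates u = x + y, v = x − y the rectangle is axis-aligned; the map (x,y)→(u,v) scales areas by 2.
u-values: -6, 2, -5, -2; range = 2 − (-6) = 8.
v-values: 6, 2, -7, 6; range = 6 − (-7) = 13.
Area = (8 × 13) / 2 = 52.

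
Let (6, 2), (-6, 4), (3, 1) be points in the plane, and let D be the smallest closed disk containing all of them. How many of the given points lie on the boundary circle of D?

Call the three points A, B, C in the order given.
Side lengths²: AB² = 148, AC² = 10, BC² = 90.
Since AB² = 148 ≥ 90 + 10 = 100, the angle opposite AB is not acute, so the smallest enclosing circle has AB as diameter.
Centre = midpoint of AB = (0, 3), r² = 148/4 = 37.
The points at distance exactly r from the centre are (6, 2), (-6, 4) — 2 points.

2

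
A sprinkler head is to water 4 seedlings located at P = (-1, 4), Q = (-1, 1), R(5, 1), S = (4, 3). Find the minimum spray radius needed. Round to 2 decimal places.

3.35

A smallest enclosing disk is always determined by at most three of the input points on its boundary.
The farthest pair is P–R with squared distance 45. The circle on this segment as diameter has centre (2, 2.5) and r² = 45/4 = 11.25.
Check Q: distance² to centre = 11.25 ≤ 11.25, so it lies inside.
All remaining points lie in this disk, and no smaller disk contains both endpoints, so this is the minimum enclosing circle.
r = √(11.25) ≈ 3.35.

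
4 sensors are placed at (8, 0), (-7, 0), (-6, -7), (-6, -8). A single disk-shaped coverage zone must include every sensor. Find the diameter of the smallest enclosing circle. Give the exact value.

The minimum enclosing circle is determined by three boundary points: (8, 0), (-7, 0), (-6, -8).
Their circumcentre is (0.5, -3.125) with r² = 66.015625.
The farthest remaining point (-6, -7) is at distance² 57.265625 ≤ 66.015625.
Diameter = 2r = 2√(66.015625) = 16.25.

16.25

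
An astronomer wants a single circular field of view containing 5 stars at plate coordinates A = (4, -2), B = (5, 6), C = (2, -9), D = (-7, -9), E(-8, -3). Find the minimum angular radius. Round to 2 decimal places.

The minimum enclosing circle of a finite set is fixed by two of the points (as a diameter) or three (as a circumcircle).
The farthest pair is B–D with squared distance 369. The circle on this segment as diameter has centre (-1, -1.5) and r² = 369/4 = 92.25.
Check A: distance² to centre = 25.25 ≤ 92.25, so it lies inside.
All remaining points lie in this disk, and no smaller disk contains both endpoints, so this is the minimum enclosing circle.
r = √(92.25) ≈ 9.60.

9.60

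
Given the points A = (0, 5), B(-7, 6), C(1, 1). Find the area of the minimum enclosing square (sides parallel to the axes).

The bounding box has width 8 and height 5.
An axis-aligned square enclosing the set must have side ≥ max(width, height).
So the minimum side is max(8, 5) = 8.
Area = 8² = 64.

64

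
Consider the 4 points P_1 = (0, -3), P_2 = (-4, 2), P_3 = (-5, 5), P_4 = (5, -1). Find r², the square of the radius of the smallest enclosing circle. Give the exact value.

34

The minimum enclosing circle of a finite set is fixed by two of the points (as a diameter) or three (as a circumcircle).
The farthest pair is P_3–P_4 with squared distance 136. The circle on this segment as diameter has centre (0, 2) and r² = 136/4 = 34.
Check P_1: distance² to centre = 25 ≤ 34, so it lies inside.
All remaining points lie in this disk, and no smaller disk contains both endpoints, so this is the minimum enclosing circle.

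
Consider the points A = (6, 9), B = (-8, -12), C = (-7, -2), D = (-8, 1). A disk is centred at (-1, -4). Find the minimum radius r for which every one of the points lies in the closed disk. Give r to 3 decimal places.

The required radius is the distance from (-1, -4) to the farthest point.
Squared distances: 218, 113, 40, 74.
Maximum is 218, attained at A.
r = √218 ≈ 14.765.

14.765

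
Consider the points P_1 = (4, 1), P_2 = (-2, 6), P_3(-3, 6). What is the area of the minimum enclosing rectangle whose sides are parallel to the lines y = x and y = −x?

12

In coordinates u = x + y, v = x − y the rectangle is axis-aligned; the map (x,y)→(u,v) scales areas by 2.
u-values: 5, 4, 3; range = 5 − 3 = 2.
v-values: 3, -8, -9; range = 3 − (-9) = 12.
Area = (2 × 12) / 2 = 12.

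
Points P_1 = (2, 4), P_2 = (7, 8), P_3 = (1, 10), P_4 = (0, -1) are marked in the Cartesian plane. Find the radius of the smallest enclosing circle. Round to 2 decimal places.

5.86

A smallest enclosing disk is always determined by at most three of the input points on its boundary.
The minimum enclosing circle is determined by three boundary points: P_2, P_3, P_4.
Their circumcentre is (83/34, 147/34) with r² = 19825/578.
The farthest remaining point P_1 is at distance² 173/578 ≤ 19825/578.
r = √(19825/578) ≈ 5.86.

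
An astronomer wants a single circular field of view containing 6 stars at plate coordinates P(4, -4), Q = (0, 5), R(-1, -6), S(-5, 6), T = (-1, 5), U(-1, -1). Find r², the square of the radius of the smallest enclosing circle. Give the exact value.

The minimum enclosing circle of a finite set is fixed by two of the points (as a diameter) or three (as a circumcircle).
The minimum enclosing circle is determined by three boundary points: P, R, S.
Their circumcentre is (-27/34, 25/34) with r² = 26245/578.
The farthest remaining point Q is at distance² 10877/578 ≤ 26245/578.

26245/578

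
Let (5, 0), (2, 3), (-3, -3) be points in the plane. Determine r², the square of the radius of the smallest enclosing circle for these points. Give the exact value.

4453/242

Call the three points A, B, C in the order given.
Side lengths²: AB² = 18, AC² = 73, BC² = 61.
Since AC² = 73 < 61 + 18 = 79, the triangle is acute, so the smallest enclosing circle is the circumcircle.
Circumcentre = (19/22, -25/22), r² = 4453/242.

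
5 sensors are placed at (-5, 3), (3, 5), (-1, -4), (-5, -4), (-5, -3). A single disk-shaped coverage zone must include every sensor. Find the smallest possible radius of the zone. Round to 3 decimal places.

6.021

The minimum enclosing circle of a finite set is fixed by two of the points (as a diameter) or three (as a circumcircle).
The farthest pair is (3, 5)–(-5, -4) with squared distance 145. The circle on this segment as diameter has centre (-1, 0.5) and r² = 145/4 = 36.25.
Check (-5, 3): distance² to centre = 22.25 ≤ 36.25, so it lies inside.
All remaining points lie in this disk, and no smaller disk contains both endpoints, so this is the minimum enclosing circle.
r = √(36.25) ≈ 6.021.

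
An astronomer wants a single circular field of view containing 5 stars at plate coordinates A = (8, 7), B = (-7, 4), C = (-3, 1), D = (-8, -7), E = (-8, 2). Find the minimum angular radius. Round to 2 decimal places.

A smallest enclosing disk is always determined by at most three of the input points on its boundary.
The farthest pair is A–D with squared distance 452. The circle on this segment as diameter has centre (0, 0) and r² = 452/4 = 113.
Check B: distance² to centre = 65 ≤ 113, so it lies inside.
All remaining points lie in this disk, and no smaller disk contains both endpoints, so this is the minimum enclosing circle.
r = √113 ≈ 10.63.

10.63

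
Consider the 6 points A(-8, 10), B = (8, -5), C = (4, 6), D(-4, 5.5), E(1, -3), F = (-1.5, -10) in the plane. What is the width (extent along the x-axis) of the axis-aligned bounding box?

max x = 8, min x = -8, so width = 16.

16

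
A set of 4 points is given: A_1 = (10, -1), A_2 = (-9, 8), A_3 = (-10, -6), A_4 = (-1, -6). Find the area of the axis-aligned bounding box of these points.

x ranges over [-10, 10], width 20.
y ranges over [-6, 8], height 14.
Area = 20 × 14 = 280.

280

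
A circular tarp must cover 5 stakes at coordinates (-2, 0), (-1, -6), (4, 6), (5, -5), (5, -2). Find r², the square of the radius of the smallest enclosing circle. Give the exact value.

42.25

A smallest enclosing disk is always determined by at most three of the input points on its boundary.
The farthest pair is (-1, -6)–(4, 6) with squared distance 169. The circle on this segment as diameter has centre (1.5, 0) and r² = 169/4 = 42.25.
Check (-2, 0): distance² to centre = 12.25 ≤ 42.25, so it lies inside.
All remaining points lie in this disk, and no smaller disk contains both endpoints, so this is the minimum enclosing circle.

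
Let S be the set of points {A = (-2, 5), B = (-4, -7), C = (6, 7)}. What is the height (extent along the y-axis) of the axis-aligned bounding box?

max y = 7, min y = -7, so height = 14.

14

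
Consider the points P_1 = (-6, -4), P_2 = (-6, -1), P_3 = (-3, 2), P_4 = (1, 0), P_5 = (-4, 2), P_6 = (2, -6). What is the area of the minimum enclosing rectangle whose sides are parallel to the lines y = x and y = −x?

77

In coordinates u = x + y, v = x − y the rectangle is axis-aligned; the map (x,y)→(u,v) scales areas by 2.
u-values: -10, -7, -1, 1, -2, -4; range = 1 − (-10) = 11.
v-values: -2, -5, -5, 1, -6, 8; range = 8 − (-6) = 14.
Area = (11 × 14) / 2 = 77.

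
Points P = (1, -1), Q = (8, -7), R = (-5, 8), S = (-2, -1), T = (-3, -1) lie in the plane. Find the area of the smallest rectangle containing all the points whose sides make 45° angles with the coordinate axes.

98

In coordinates u = x + y, v = x − y the rectangle is axis-aligned; the map (x,y)→(u,v) scales areas by 2.
u-values: 0, 1, 3, -3, -4; range = 3 − (-4) = 7.
v-values: 2, 15, -13, -1, -2; range = 15 − (-13) = 28.
Area = (7 × 28) / 2 = 98.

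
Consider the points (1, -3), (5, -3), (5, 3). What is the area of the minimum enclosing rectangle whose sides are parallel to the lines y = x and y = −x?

In coordinates u = x + y, v = x − y the rectangle is axis-aligned; the map (x,y)→(u,v) scales areas by 2.
u-values: -2, 2, 8; range = 8 − (-2) = 10.
v-values: 4, 8, 2; range = 8 − 2 = 6.
Area = (10 × 6) / 2 = 30.

30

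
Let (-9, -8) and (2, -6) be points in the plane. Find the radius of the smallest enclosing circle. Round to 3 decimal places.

The smallest circle enclosing two points has them as diameter endpoints.
Centre = midpoint = (-3.5, -7); r² = |(-9, -8)−(2, -6)|²/4 = 125/4 = 31.25.
r = √(31.25) ≈ 5.590.

5.590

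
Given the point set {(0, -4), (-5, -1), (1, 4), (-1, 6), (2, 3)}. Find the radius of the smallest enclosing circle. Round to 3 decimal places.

5.025

By Welzl's lemma the MEC is supported by two points (diametrically opposite) or three points (on a circumcircle).
The farthest pair is (0, -4)–(-1, 6) with squared distance 101. The circle on this segment as diameter has centre (-0.5, 1) and r² = 101/4 = 25.25.
Check (-5, -1): distance² to centre = 24.25 ≤ 25.25, so it lies inside.
All remaining points lie in this disk, and no smaller disk contains both endpoints, so this is the minimum enclosing circle.
r = √(25.25) ≈ 5.025.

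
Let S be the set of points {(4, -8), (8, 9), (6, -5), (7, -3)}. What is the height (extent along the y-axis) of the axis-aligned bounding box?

max y = 9, min y = -8, so height = 17.

17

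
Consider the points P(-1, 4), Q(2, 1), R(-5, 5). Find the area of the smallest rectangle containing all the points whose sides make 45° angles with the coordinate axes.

In coordinates u = x + y, v = x − y the rectangle is axis-aligned; the map (x,y)→(u,v) scales areas by 2.
u-values: 3, 3, 0; range = 3 − 0 = 3.
v-values: -5, 1, -10; range = 1 − (-10) = 11.
Area = (3 × 11) / 2 = 16.5.

16.5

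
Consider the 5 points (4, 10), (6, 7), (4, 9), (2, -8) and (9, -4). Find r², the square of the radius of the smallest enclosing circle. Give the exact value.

82

By Welzl's lemma the MEC is supported by two points (diametrically opposite) or three points (on a circumcircle).
The farthest pair is (4, 10)–(2, -8) with squared distance 328. The circle on this segment as diameter has centre (3, 1) and r² = 328/4 = 82.
Check (6, 7): distance² to centre = 45 ≤ 82, so it lies inside.
All remaining points lie in this disk, and no smaller disk contains both endpoints, so this is the minimum enclosing circle.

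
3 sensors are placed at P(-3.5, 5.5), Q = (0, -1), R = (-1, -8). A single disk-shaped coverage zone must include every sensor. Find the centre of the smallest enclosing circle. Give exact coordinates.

(-2.25, -1.25)

Side lengths²: PQ² = 54.5, PR² = 188.5, QR² = 50.
Since PR² = 188.5 ≥ 54.5 + 50 = 104.5, the angle opposite PR is not acute, so the smallest enclosing circle has PR as diameter.
Centre = midpoint of PR = (-2.25, -1.25), r² = 188.5/4 = 47.125.
Centre = (-2.25, -1.25).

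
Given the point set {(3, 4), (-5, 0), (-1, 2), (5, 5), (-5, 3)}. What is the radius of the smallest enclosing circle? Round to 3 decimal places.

5.590

By Welzl's lemma the MEC is supported by two points (diametrically opposite) or three points (on a circumcircle).
The farthest pair is (-5, 0)–(5, 5) with squared distance 125. The circle on this segment as diameter has centre (0, 2.5) and r² = 125/4 = 31.25.
Check (3, 4): distance² to centre = 11.25 ≤ 31.25, so it lies inside.
All remaining points lie in this disk, and no smaller disk contains both endpoints, so this is the minimum enclosing circle.
r = √(31.25) ≈ 5.590.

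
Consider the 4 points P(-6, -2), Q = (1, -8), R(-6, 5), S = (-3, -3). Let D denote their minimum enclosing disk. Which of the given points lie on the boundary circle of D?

A smallest enclosing disk is always determined by at most three of the input points on its boundary.
The farthest pair is Q–R with squared distance 218. The circle on this segment as diameter has centre (-2.5, -1.5) and r² = 218/4 = 54.5.
Check P: distance² to centre = 12.5 ≤ 54.5, so it lies inside.
All remaining points lie in this disk, and no smaller disk contains both endpoints, so this is the minimum enclosing circle.
The points at distance exactly r from the centre are Q, R — 2 points.

Q, R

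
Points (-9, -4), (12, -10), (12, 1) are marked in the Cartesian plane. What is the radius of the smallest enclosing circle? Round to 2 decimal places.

11.23

Call the three points A, B, C in the order given.
Side lengths²: AB² = 477, AC² = 466, BC² = 121.
Since AB² = 477 < 466 + 121 = 587, the triangle is acute, so the smallest enclosing circle is the circumcircle.
Circumcentre = (31/14, -4.5), r² = 12349/98.
r = √(12349/98) ≈ 11.23.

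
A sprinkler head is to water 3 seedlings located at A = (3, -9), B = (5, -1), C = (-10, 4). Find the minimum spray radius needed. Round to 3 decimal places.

Side lengths²: AB² = 68, AC² = 338, BC² = 250.
Since AC² = 338 ≥ 250 + 68 = 318, the angle opposite AC is not acute, so the smallest enclosing circle has AC as diameter.
Centre = midpoint of AC = (-3.5, -2.5), r² = 338/4 = 84.5.
r = √(84.5) ≈ 9.192.

9.192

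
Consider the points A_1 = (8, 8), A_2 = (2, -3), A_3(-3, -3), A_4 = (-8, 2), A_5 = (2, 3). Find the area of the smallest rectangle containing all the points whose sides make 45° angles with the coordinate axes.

In coordinates u = x + y, v = x − y the rectangle is axis-aligned; the map (x,y)→(u,v) scales areas by 2.
u-values: 16, -1, -6, -6, 5; range = 16 − (-6) = 22.
v-values: 0, 5, 0, -10, -1; range = 5 − (-10) = 15.
Area = (22 × 15) / 2 = 165.

165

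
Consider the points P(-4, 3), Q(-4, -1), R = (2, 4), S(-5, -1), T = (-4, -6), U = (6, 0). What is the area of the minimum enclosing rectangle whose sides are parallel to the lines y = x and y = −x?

104

In coordinates u = x + y, v = x − y the rectangle is axis-aligned; the map (x,y)→(u,v) scales areas by 2.
u-values: -1, -5, 6, -6, -10, 6; range = 6 − (-10) = 16.
v-values: -7, -3, -2, -4, 2, 6; range = 6 − (-7) = 13.
Area = (16 × 13) / 2 = 104.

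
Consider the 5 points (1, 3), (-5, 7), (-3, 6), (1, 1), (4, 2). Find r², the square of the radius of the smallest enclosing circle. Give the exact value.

A smallest enclosing disk is always determined by at most three of the input points on its boundary.
The farthest pair is (-5, 7)–(4, 2) with squared distance 106. The circle on this segment as diameter has centre (-0.5, 4.5) and r² = 106/4 = 26.5.
Check (1, 3): distance² to centre = 4.5 ≤ 26.5, so it lies inside.
All remaining points lie in this disk, and no smaller disk contains both endpoints, so this is the minimum enclosing circle.

26.5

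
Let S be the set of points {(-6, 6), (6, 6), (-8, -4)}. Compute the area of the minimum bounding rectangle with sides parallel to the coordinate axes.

x ranges over [-8, 6], width 14.
y ranges over [-4, 6], height 10.
Area = 14 × 10 = 140.

140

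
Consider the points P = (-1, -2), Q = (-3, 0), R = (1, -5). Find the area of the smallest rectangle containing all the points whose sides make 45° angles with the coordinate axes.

In coordinates u = x + y, v = x − y the rectangle is axis-aligned; the map (x,y)→(u,v) scales areas by 2.
u-values: -3, -3, -4; range = -3 − (-4) = 1.
v-values: 1, -3, 6; range = 6 − (-3) = 9.
Area = (1 × 9) / 2 = 4.5.

4.5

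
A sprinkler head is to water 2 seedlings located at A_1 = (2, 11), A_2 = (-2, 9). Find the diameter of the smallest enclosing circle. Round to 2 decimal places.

4.47

The smallest circle enclosing two points has them as diameter endpoints.
Centre = midpoint = (0, 10); r² = |A_1A_2|²/4 = 20/4 = 5.
Diameter = 2r = 2√5 ≈ 4.47.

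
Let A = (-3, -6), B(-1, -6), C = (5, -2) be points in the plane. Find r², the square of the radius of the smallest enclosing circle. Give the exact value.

Side lengths²: AB² = 4, AC² = 80, BC² = 52.
Since AC² = 80 ≥ 52 + 4 = 56, the angle opposite AC is not acute, so the smallest enclosing circle has AC as diameter.
Centre = midpoint of AC = (1, -4), r² = 80/4 = 20.

20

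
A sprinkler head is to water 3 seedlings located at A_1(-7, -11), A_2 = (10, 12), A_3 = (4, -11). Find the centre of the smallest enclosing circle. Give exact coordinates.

(1.5, 0.5)

Side lengths²: A_1A_2² = 818, A_1A_3² = 121, A_2A_3² = 565.
Since A_1A_2² = 818 ≥ 565 + 121 = 686, the angle opposite A_1A_2 is not acute, so the smallest enclosing circle has A_1A_2 as diameter.
Centre = midpoint of A_1A_2 = (1.5, 0.5), r² = 818/4 = 204.5.
Centre = (1.5, 0.5).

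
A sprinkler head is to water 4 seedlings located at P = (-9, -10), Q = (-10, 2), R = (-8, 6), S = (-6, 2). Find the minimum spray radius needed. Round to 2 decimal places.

The minimum enclosing circle of a finite set is fixed by two of the points (as a diameter) or three (as a circumcircle).
The farthest pair is P–R with squared distance 257. The circle on this segment as diameter has centre (-8.5, -2) and r² = 257/4 = 64.25.
Check Q: distance² to centre = 18.25 ≤ 64.25, so it lies inside.
All remaining points lie in this disk, and no smaller disk contains both endpoints, so this is the minimum enclosing circle.
r = √(64.25) ≈ 8.02.

8.02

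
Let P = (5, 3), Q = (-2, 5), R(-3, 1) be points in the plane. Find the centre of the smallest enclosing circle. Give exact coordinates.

Side lengths²: PQ² = 53, PR² = 68, QR² = 17.
Since PR² = 68 < 53 + 17 = 70, the triangle is acute, so the smallest enclosing circle is the circumcircle.
Circumcentre = (29/30, 32/15), r² = 15317/900.
Centre = (29/30, 32/15).

(29/30, 32/15)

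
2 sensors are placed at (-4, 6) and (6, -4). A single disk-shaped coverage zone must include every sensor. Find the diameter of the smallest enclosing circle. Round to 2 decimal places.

14.14

The smallest circle enclosing two points has them as diameter endpoints.
Centre = midpoint = (1, 1); r² = |(-4, 6)−(6, -4)|²/4 = 200/4 = 50.
Diameter = 2r = 2√50 ≈ 14.14.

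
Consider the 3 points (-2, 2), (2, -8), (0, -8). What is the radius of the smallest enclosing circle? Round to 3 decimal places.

Call the three points A, B, C in the order given.
Side lengths²: AB² = 116, AC² = 104, BC² = 4.
Since AB² = 116 ≥ 104 + 4 = 108, the angle opposite AB is not acute, so the smallest enclosing circle has AB as diameter.
Centre = midpoint of AB = (0, -3), r² = 116/4 = 29.
r = √29 ≈ 5.385.

5.385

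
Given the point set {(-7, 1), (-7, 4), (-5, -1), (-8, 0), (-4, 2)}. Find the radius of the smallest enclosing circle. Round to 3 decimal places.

2.693

The minimum enclosing circle of a finite set is fixed by two of the points (as a diameter) or three (as a circumcircle).
The farthest pair is (-7, 4)–(-5, -1) with squared distance 29. The circle on this segment as diameter has centre (-6, 1.5) and r² = 29/4 = 7.25.
Check (-7, 1): distance² to centre = 1.25 ≤ 7.25, so it lies inside.
All remaining points lie in this disk, and no smaller disk contains both endpoints, so this is the minimum enclosing circle.
r = √(7.25) ≈ 2.693.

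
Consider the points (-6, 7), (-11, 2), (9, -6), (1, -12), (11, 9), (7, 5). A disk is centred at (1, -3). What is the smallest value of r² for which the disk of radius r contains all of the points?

244

The required radius is the distance from (1, -3) to the farthest point.
Squared distances: 149, 169, 73, 81, 244, 100.
Maximum is 244, attained at (11, 9).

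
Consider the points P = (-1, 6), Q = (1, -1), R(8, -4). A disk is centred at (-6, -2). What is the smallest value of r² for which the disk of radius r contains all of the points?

200

The required radius is the distance from (-6, -2) to the farthest point.
Squared distances: 89, 50, 200.
Maximum is 200, attained at R.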